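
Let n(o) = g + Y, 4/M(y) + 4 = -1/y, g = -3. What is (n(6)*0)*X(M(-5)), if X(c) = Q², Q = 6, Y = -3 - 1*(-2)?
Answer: 0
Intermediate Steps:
Y = -1 (Y = -3 + 2 = -1)
M(y) = 4/(-4 - 1/y)
X(c) = 36 (X(c) = 6² = 36)
n(o) = -4 (n(o) = -3 - 1 = -4)
(n(6)*0)*X(M(-5)) = -4*0*36 = 0*36 = 0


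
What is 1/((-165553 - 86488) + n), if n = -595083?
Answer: -1/847124 ≈ -1.1805e-6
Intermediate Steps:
1/((-165553 - 86488) + n) = 1/((-165553 - 86488) - 595083) = 1/(-252041 - 595083) = 1/(-847124) = -1/847124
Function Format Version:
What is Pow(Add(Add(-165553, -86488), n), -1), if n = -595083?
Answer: Rational(-1, 847124) ≈ -1.1805e-6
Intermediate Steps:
Pow(Add(Add(-165553, -86488), n), -1) = Pow(Add(Add(-165553, -86488), -595083), -1) = Pow(Add(-252041, -595083), -1) = Pow(-847124, -1) = Rational(-1, 847124)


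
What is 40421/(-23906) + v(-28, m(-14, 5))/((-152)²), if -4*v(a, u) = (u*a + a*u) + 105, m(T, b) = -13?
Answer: -1877730417/1104648448 ≈ -1.6998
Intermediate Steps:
v(a, u) = -105/4 - a*u/2 (v(a, u) = -((u*a + a*u) + 105)/4 = -((a*u + a*u) + 105)/4 = -(2*a*u + 105)/4 = -(105 + 2*a*u)/4 = -105/4 - a*u/2)
40421/(-23906) + v(-28, m(-14, 5))/((-152)²) = 40421/(-23906) + (-105/4 - ½*(-28)*(-13))/((-152)²) = 40421*(-1/23906) + (-105/4 - 182)/23104 = -40421/23906 - 833/4*1/23104 = -40421/23906 - 833/92416 = -1877730417/1104648448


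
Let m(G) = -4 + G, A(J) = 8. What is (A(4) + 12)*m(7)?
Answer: 60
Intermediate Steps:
(A(4) + 12)*m(7) = (8 + 12)*(-4 + 7) = 20*3 = 60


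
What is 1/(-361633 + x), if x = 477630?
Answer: 1/115997 ≈ 8.6209e-6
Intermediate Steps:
1/(-361633 + x) = 1/(-361633 + 477630) = 1/115997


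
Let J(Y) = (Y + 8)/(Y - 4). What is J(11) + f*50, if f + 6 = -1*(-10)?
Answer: 1419/7 ≈ 202.71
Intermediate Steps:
f = 4 (f = -6 - 1*(-10) = -6 + 10 = 4)
J(Y) = (8 + Y)/(-4 + Y)
J(11) + f*50 = (8 + 11)/(-4 + 11) + 4*50 = 19/7 + 200 = 1419/7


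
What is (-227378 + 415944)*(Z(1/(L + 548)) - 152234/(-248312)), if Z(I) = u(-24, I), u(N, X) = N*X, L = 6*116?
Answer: 2161668862633/19306258 ≈ 1.1197e+5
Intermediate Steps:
L = 696
Z(I) = -24*I
(-227378 + 415944)*(Z(1/(L + 548)) - 152234/(-248312)) = (-227378 + 415944)*(-24/(696 + 548) - 152234/(-248312)) = 188566*(-24/1244 - 152234*(-1/248312)) = 188566*(-24*1/1244 + 76117/124156) = 188566*(-6/311 + 76117/124156) = 188566*(22927451/38612516) = 2161668862633/19306258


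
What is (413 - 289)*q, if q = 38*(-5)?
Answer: -23560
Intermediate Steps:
q = -190
(413 - 289)*q = (413 - 289)*(-190) = 124*(-190) = -23560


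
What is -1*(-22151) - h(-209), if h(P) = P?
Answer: 22360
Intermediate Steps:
-1*(-22151) - h(-209) = -1*(-22151) - 1*(-209) = 22151 + 209 = 22360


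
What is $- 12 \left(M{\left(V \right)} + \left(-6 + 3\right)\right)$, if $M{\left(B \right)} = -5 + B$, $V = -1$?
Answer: $108$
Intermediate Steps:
$- 12 \left(M{\left(V \right)} + \left(-6 + 3\right)\right) = - 12 \left(\left(-5 - 1\right) + \left(-6 + 3\right)\right) = - 12 \left(-6 - 3\right) = \left(-12\right) \left(-9\right) = 108$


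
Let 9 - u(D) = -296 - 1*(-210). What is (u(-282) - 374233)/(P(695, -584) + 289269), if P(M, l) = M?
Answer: -187069/144982 ≈ -1.2903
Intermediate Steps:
u(D) = 95 (u(D) = 9 - (-296 - 1*(-210)) = 9 - (-296 + 210) = 9 - 1*(-86) = 9 + 86 = 95)
(u(-282) - 374233)/(P(695, -584) + 289269) = (95 - 374233)/(695 + 289269) = -374138/289964 = -374138*1/289964 = -187069/144982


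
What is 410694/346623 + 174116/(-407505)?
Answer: 35669082734/47083535205 ≈ 0.75757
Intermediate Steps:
410694/346623 + 174116/(-407505) = 410694*(1/346623) + 174116*(-1/407505) = 136898/115541 - 174116/407505 = 35669082734/47083535205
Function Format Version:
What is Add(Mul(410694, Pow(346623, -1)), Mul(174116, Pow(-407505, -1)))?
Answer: Rational(35669082734, 47083535205) ≈ 0.75757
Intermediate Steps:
Add(Mul(410694, Pow(346623, -1)), Mul(174116, Pow(-407505, -1))) = Add(Mul(410694, Rational(1, 346623)), Mul(174116, Rational(-1, 407505))) = Add(Rational(136898, 115541), Rational(-174116, 407505)) = Rational(35669082734, 47083535205)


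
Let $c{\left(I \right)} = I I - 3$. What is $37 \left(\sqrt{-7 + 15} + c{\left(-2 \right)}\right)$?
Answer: $37 + 74 \sqrt{2} \approx 141.65$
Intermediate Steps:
$c{\left(I \right)} = -3 + I^{2}$ ($c{\left(I \right)} = I^{2} - 3 = -3 + I^{2}$)
$37 \left(\sqrt{-7 + 15} + c{\left(-2 \right)}\right) = 37 \left(\sqrt{-7 + 15} - \left(3 - \left(-2\right)^{2}\right)\right) = 37 \left(\sqrt{8} + \left(-3 + 4\right)\right) = 37 \left(2 \sqrt{2} + 1\right) = 37 \left(1 + 2 \sqrt{2}\right) = 37 + 74 \sqrt{2}$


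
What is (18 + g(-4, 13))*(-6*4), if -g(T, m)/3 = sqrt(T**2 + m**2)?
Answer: -432 + 72*sqrt(185) ≈ 547.31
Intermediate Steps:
g(T, m) = -3*sqrt(T**2 + m**2)
(18 + g(-4, 13))*(-6*4) = (18 - 3*sqrt((-4)**2 + 13**2))*(-6*4) = (18 - 3*sqrt(16 + 169))*(-24) = (18 - 3*sqrt(185))*(-24) = -432 + 72*sqrt(185)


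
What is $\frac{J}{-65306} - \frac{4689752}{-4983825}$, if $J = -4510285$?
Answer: $\frac{22784740084237}{325473675450} \approx 70.005$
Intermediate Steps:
$\frac{J}{-65306} - \frac{4689752}{-4983825} = - \frac{4510285}{-65306} - \frac{4689752}{-4983825} = \left(-4510285\right) \left(- \frac{1}{65306}\right) - - \frac{4689752}{4983825} = \frac{4510285}{65306} + \frac{4689752}{4983825} = \frac{22784740084237}{325473675450}$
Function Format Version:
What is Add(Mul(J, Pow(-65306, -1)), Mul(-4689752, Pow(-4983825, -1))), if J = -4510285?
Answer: Rational(22784740084237, 325473675450) ≈ 70.005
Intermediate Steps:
Add(Mul(J, Pow(-65306, -1)), Mul(-4689752, Pow(-4983825, -1))) = Add(Mul(-4510285, Pow(-65306, -1)), Mul(-4689752, Pow(-4983825, -1))) = Add(Mul(-4510285, Rational(-1, 65306)), Mul(-4689752, Rational(-1, 4983825))) = Add(Rational(4510285, 65306), Rational(4689752, 4983825)) = Rational(22784740084237, 325473675450)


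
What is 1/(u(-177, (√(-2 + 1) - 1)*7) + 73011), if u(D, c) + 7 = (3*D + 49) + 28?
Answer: 1/72550 ≈ 1.3784e-5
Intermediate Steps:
u(D, c) = 70 + 3*D (u(D, c) = -7 + ((3*D + 49) + 28) = -7 + ((49 + 3*D) + 28) = -7 + (77 + 3*D) = 70 + 3*D)
1/(u(-177, (√(-2 + 1) - 1)*7) + 73011) = 1/((70 + 3*(-177)) + 73011) = 1/((70 - 531) + 73011) = 1/(-461 + 73011) = 1/72550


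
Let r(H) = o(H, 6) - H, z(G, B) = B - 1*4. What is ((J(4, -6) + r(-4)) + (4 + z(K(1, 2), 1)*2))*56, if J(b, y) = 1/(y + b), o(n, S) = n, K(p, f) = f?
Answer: -140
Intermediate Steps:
z(G, B) = -4 + B (z(G, B) = B - 4 = -4 + B)
J(b, y) = 1/(b + y)
r(H) = 0 (r(H) = H - H = 0)
((J(4, -6) + r(-4)) + (4 + z(K(1, 2), 1)*2))*56 = ((1/(4 - 6) + 0) + (4 + (-4 + 1)*2))*56 = ((1/(-2) + 0) + (4 - 3*2))*56 = ((-½ + 0) + (4 - 6))*56 = (-½ - 2)*56 = -5/2*56 = -140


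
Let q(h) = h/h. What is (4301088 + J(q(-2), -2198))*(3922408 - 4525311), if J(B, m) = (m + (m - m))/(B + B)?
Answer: -2592476268067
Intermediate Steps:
q(h) = 1
J(B, m) = m/(2*B) (J(B, m) = (m + 0)/((2*B)) = m*(1/(2*B)) = m/(2*B))
(4301088 + J(q(-2), -2198))*(3922408 - 4525311) = (4301088 + (½)*(-2198)/1)*(3922408 - 4525311) = (4301088 + (½)*(-2198)*1)*(-602903) = (4301088 - 1099)*(-602903) = 4299989*(-602903) = -2592476268067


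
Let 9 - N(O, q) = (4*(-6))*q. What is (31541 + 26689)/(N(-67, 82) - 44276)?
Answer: -58230/42299 ≈ -1.3766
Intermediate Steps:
N(O, q) = 9 + 24*q (N(O, q) = 9 - 4*(-6)*q = 9 - (-24)*q = 9 + 24*q)
(31541 + 26689)/(N(-67, 82) - 44276) = (31541 + 26689)/((9 + 24*82) - 44276) = 58230/((9 + 1968) - 44276) = 58230/(1977 - 44276) = 58230/(-42299) = 58230*(-1/42299) = -58230/42299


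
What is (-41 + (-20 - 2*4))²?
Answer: 4761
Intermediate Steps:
(-41 + (-20 - 2*4))² = (-41 + (-20 - 8))² = (-41 - 28)² = (-69)² = 4761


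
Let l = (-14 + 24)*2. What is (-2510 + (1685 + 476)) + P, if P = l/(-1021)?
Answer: -356349/1021 ≈ -349.02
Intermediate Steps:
l = 20 (l = 10*2 = 20)
P = -20/1021 (P = 20/(-1021) = 20*(-1/1021) = -20/1021 ≈ -0.019589)
(-2510 + (1685 + 476)) + P = (-2510 + (1685 + 476)) - 20/1021 = (-2510 + 2161) - 20/1021 = -349 - 20/1021 = -356349/1021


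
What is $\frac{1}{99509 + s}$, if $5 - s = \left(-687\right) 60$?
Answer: $\frac{1}{140734} \approx 7.1056 \cdot 10^{-6}$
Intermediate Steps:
$s = 41225$ ($s = 5 - \left(-687\right) 60 = 5 - -41220 = 5 + 41220 = 41225$)
$\frac{1}{99509 + s} = \frac{1}{99509 + 41225} = \frac{1}{140734}$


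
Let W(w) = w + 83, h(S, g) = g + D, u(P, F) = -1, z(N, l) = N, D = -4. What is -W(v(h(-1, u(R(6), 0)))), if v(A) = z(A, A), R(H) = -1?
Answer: -78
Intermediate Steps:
h(S, g) = -4 + g (h(S, g) = g - 4 = -4 + g)
v(A) = A
W(w) = 83 + w
-W(v(h(-1, u(R(6), 0)))) = -(83 + (-4 - 1)) = -(83 - 5) = -1*78 = -78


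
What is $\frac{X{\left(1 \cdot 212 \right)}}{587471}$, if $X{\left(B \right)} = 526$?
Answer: $\frac{526}{587471} \approx 0.00089536$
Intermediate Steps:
$\frac{X{\left(1 \cdot 212 \right)}}{587471} = \frac{526}{587471}$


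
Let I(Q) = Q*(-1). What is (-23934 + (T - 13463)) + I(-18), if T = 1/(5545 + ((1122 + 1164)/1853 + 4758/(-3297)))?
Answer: -422071408305462/11291672071 ≈ -37379.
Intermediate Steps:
T = 2036447/11291672071 (T = 1/(5545 + (2286*(1/1853) + 4758*(-1/3297))) = 1/(5545 + (2286/1853 - 1586/1099)) = 1/(5545 - 426544/2036447) = 1/(11291672071/2036447) = 2036447/11291672071 ≈ 0.00018035)
I(Q) = -Q
(-23934 + (T - 13463)) + I(-18) = (-23934 + (2036447/11291672071 - 13463)) - 1*(-18) = (-23934 - 152019779055426/11291672071) + 18 = -422274658402740/11291672071 + 18 = -422071408305462/11291672071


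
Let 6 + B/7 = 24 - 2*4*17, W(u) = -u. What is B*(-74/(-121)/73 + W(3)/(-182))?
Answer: -2358053/114829 ≈ -20.535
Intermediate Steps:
B = -826 (B = -42 + 7*(24 - 2*4*17) = -42 + 7*(24 - 8*17) = -42 + 7*(24 - 136) = -42 + 7*(-112) = -42 - 784 = -826)
B*(-74/(-121)/73 + W(3)/(-182)) = -826*(-74/(-121)/73 - 1*3/(-182)) = -826*(-74*(-1/121)*(1/73) - 3*(-1/182)) = -826*((74/121)*(1/73) + 3/182) = -826*(74/8833 + 3/182) = -826*39967/1607606 = -2358053/114829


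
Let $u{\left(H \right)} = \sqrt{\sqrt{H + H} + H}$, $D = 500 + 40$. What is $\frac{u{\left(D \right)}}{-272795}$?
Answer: $- \frac{\sqrt{540 + 6 \sqrt{30}}}{272795} \approx -8.7738 \cdot 10^{-5}$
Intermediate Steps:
$D = 540$
$u{\left(H \right)} = \sqrt{H + \sqrt{2} \sqrt{H}}$ ($u{\left(H \right)} = \sqrt{\sqrt{2 H} + H} = \sqrt{\sqrt{2} \sqrt{H} + H} = \sqrt{H + \sqrt{2} \sqrt{H}}$)
$\frac{u{\left(D \right)}}{-272795} = \frac{\sqrt{540 + \sqrt{2} \sqrt{540}}}{-272795} = \sqrt{540 + \sqrt{2} \cdot 6 \sqrt{15}} \left(- \frac{1}{272795}\right) = \sqrt{540 + 6 \sqrt{30}} \left(- \frac{1}{272795}\right) = - \frac{\sqrt{540 + 6 \sqrt{30}}}{272795}$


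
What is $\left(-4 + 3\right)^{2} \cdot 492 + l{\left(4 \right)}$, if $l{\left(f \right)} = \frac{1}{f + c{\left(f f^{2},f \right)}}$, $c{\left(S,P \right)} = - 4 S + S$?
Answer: $\frac{92495}{188} \approx 491.99$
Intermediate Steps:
$c{\left(S,P \right)} = - 3 S$
$l{\left(f \right)} = \frac{1}{f - 3 f^{3}}$ ($l{\left(f \right)} = \frac{1}{f - 3 f f^{2}} = \frac{1}{f - 3 f^{3}}$)
$\left(-4 + 3\right)^{2} \cdot 492 + l{\left(4 \right)} = \left(-4 + 3\right)^{2} \cdot 492 - \frac{1}{\left(-1\right) 4 + 3 \cdot 4^{3}} = \left(-1\right)^{2} \cdot 492 - \frac{1}{-4 + 3 \cdot 64} = 1 \cdot 492 - \frac{1}{-4 + 192} = 492 - \frac{1}{188} = \frac{92495}{188}$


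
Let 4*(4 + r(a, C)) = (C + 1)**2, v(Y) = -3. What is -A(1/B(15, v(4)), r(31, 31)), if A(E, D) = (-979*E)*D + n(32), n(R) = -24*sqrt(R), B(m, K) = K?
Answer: -82236 + 96*sqrt(2) ≈ -82100.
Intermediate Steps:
r(a, C) = -4 + (1 + C)**2/4 (r(a, C) = -4 + (C + 1)**2/4 = -4 + (1 + C)**2/4)
A(E, D) = -96*sqrt(2) - 979*D*E (A(E, D) = (-979*E)*D - 96*sqrt(2) = -979*D*E - 96*sqrt(2) = -96*sqrt(2) - 979*D*E)
-A(1/B(15, v(4)), r(31, 31)) = -(-96*sqrt(2) - 979*(-4 + (1 + 31)**2/4)/(-3)) = -(-96*sqrt(2) - 979*(-4 + (1/4)*32**2)*(-1/3)) = -(-96*sqrt(2) - 979*(-4 + (1/4)*1024)*(-1/3)) = -(-96*sqrt(2) - 979*(-4 + 256)*(-1/3)) = -(-96*sqrt(2) - 979*252*(-1/3)) = -(-96*sqrt(2) + 82236) = -(82236 - 96*sqrt(2)) = -82236 + 96*sqrt(2)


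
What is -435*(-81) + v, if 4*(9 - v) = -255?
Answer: 141231/4 ≈ 35308.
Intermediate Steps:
v = 291/4 (v = 9 - ¼*(-255) = 9 + 255/4 = 291/4 ≈ 72.750)
-435*(-81) + v = -435*(-81) + 291/4 = 35235 + 291/4 = 141231/4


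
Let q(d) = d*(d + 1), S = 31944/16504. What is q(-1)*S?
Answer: 0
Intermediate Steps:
S = 3993/2063 (S = 31944*(1/16504) = 3993/2063 ≈ 1.9355)
q(d) = d*(1 + d)
q(-1)*S = -(1 - 1)*(3993/2063) = -1*0*(3993/2063) = 0*(3993/2063) = 0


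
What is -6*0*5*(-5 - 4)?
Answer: 0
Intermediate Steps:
-6*0*5*(-5 - 4) = -0*(-9) = -6*0 = 0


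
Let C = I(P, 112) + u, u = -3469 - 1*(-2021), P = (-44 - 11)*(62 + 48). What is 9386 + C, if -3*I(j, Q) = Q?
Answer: 23702/3 ≈ 7900.7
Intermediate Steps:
P = -6050 (P = -55*110 = -6050)
I(j, Q) = -Q/3
u = -1448 (u = -3469 + 2021 = -1448)
C = -4456/3 (C = -1/3*112 - 1448 = -112/3 - 1448 = -4456/3 ≈ -1485.3)
9386 + C = 9386 - 4456/3 = 23702/3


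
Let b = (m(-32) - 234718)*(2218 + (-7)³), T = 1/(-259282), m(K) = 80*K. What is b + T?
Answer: -115353589492501/259282 ≈ -4.4490e+8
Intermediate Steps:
T = -1/259282 ≈ -3.8568e-6
b = -444896250 (b = (80*(-32) - 234718)*(2218 + (-7)³) = (-2560 - 234718)*(2218 - 343) = -237278*1875 = -444896250)
b + T = -444896250 - 1/259282 = -115353589492501/259282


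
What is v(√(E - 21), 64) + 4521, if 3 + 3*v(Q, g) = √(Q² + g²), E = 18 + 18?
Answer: 4520 + √4111/3 ≈ 4541.4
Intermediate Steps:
E = 36
v(Q, g) = -1 + √(Q² + g²)/3
v(√(E - 21), 64) + 4521 = (-1 + √((√(36 - 21))² + 64²)/3) + 4521 = (-1 + √((√15)² + 4096)/3) + 4521 = (-1 + √(15 + 4096)/3) + 4521 = (-1 + √4111/3) + 4521 = 4520 + √4111/3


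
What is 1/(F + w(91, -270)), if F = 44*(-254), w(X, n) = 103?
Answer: -1/11073 ≈ -9.0310e-5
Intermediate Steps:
F = -11176
1/(F + w(91, -270)) = 1/(-11176 + 103) = 1/(-11073) = -1/11073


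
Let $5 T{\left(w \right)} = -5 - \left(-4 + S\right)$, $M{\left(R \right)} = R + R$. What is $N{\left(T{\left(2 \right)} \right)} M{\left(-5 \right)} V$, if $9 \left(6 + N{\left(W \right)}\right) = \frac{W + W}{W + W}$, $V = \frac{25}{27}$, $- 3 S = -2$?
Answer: $\frac{13250}{243} \approx 54.527$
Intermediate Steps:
$S = \frac{2}{3}$ ($S = \left(- \frac{1}{3}\right) \left(-2\right) = \frac{2}{3} \approx 0.66667$)
$M{\left(R \right)} = 2 R$
$T{\left(w \right)} = - \frac{1}{3}$ ($T{\left(w \right)} = \frac{-5 - \left(-4 + \frac{2}{3}\right)}{5} = \frac{-5 - - \frac{10}{3}}{5} = \frac{-5 + \frac{10}{3}}{5} = \frac{1}{5} \left(- \frac{5}{3}\right) = - \frac{1}{3}$)
$V = \frac{25}{27}$ ($V = 25 \cdot \frac{1}{27} = \frac{25}{27} \approx 0.92593$)
$N{\left(W \right)} = - \frac{53}{9}$ ($N{\left(W \right)} = -6 + \frac{\left(W + W\right) \frac{1}{W + W}}{9} = -6 + \frac{2 W \frac{1}{2 W}}{9} = -6 + \frac{1}{9} \cdot 1 = -6 + \frac{1}{9} = - \frac{53}{9}$)
$N{\left(T{\left(2 \right)} \right)} M{\left(-5 \right)} V = - \frac{53 \cdot 2 \left(-5\right)}{9} \cdot \frac{25}{27} = \left(- \frac{53}{9}\right) \left(-10\right) \frac{25}{27} = \frac{530}{9} \cdot \frac{25}{27} = \frac{13250}{243}$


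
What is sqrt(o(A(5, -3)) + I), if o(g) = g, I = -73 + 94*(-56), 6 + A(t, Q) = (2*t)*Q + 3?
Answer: I*sqrt(5370) ≈ 73.28*I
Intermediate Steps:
A(t, Q) = -3 + 2*Q*t (A(t, Q) = -6 + ((2*t)*Q + 3) = -6 + (2*Q*t + 3) = -6 + (3 + 2*Q*t) = -3 + 2*Q*t)
I = -5337 (I = -73 - 5264 = -5337)
sqrt(o(A(5, -3)) + I) = sqrt((-3 + 2*(-3)*5) - 5337) = sqrt((-3 - 30) - 5337) = sqrt(-33 - 5337) = sqrt(-5370) = I*sqrt(5370)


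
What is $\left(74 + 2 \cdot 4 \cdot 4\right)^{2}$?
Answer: $11236$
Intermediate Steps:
$\left(74 + 2 \cdot 4 \cdot 4\right)^{2} = \left(74 + 8 \cdot 4\right)^{2} = \left(74 + 32\right)^{2} = 106^{2} = 11236$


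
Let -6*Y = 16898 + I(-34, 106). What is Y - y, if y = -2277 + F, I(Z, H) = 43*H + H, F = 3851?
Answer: -15503/3 ≈ -5167.7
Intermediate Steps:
I(Z, H) = 44*H
Y = -10781/3 (Y = -(16898 + 44*106)/6 = -(16898 + 4664)/6 = -⅙*21562 = -10781/3 ≈ -3593.7)
y = 1574 (y = -2277 + 3851 = 1574)
Y - y = -10781/3 - 1*1574 = -10781/3 - 1574 = -15503/3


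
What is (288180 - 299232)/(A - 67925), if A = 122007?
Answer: -5526/27041 ≈ -0.20436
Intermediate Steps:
(288180 - 299232)/(A - 67925) = (288180 - 299232)/(122007 - 67925) = -11052/54082 = -11052*1/54082 = -5526/27041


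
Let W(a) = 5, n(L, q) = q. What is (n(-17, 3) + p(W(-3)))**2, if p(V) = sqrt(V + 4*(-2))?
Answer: (3 + I*sqrt(3))**2 ≈ 6.0 + 10.392*I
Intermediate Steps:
p(V) = sqrt(-8 + V) (p(V) = sqrt(V - 8) = sqrt(-8 + V))
(n(-17, 3) + p(W(-3)))**2 = (3 + sqrt(-8 + 5))**2 = (3 + sqrt(-3))**2 = (3 + I*sqrt(3))**2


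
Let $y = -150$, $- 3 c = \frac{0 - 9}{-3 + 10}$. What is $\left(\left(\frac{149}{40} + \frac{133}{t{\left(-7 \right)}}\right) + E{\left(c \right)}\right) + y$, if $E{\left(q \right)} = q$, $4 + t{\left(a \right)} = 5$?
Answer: $- \frac{3597}{280} \approx -12.846$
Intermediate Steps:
$t{\left(a \right)} = 1$ ($t{\left(a \right)} = -4 + 5 = 1$)
$c = \frac{3}{7}$ ($c = - \frac{\left(0 - 9\right) \frac{1}{-3 + 10}}{3} = - \frac{\left(-9\right) \frac{1}{7}}{3} = \left(- \frac{1}{3}\right) \left(- \frac{9}{7}\right) = \frac{3}{7} \approx 0.42857$)
$\left(\left(\frac{149}{40} + \frac{133}{t{\left(-7 \right)}}\right) + E{\left(c \right)}\right) + y = \left(\left(\frac{149}{40} + \frac{133}{1}\right) + \frac{3}{7}\right) - 150 = \left(\left(149 \cdot \frac{1}{40} + 133 \cdot 1\right) + \frac{3}{7}\right) - 150 = \left(\left(\frac{149}{40} + 133\right) + \frac{3}{7}\right) - 150 = \left(\frac{5469}{40} + \frac{3}{7}\right) - 150 = \frac{38403}{280} - 150 = - \frac{3597}{280}$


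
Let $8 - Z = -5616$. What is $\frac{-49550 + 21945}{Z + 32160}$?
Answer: $- \frac{27605}{37784} \approx -0.7306$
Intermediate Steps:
$Z = 5624$ ($Z = 8 - -5616 = 8 + 5616 = 5624$)
$\frac{-49550 + 21945}{Z + 32160} = \frac{-49550 + 21945}{5624 + 32160} = - \frac{27605}{37784}$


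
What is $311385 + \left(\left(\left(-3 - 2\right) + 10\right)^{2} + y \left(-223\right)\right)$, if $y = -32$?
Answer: $318546$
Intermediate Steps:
$311385 + \left(\left(\left(-3 - 2\right) + 10\right)^{2} + y \left(-223\right)\right) = 311385 + \left(\left(\left(-3 - 2\right) + 10\right)^{2} - -7136\right) = 311385 + \left(\left(\left(-3 - 2\right) + 10\right)^{2} + 7136\right) = 311385 + \left(\left(-5 + 10\right)^{2} + 7136\right) = 311385 + \left(5^{2} + 7136\right) = 311385 + \left(25 + 7136\right) = 311385 + 7161 = 318546$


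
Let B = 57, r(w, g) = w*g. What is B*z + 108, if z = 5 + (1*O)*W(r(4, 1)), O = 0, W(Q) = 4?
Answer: 393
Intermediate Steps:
r(w, g) = g*w
z = 5 (z = 5 + (1*0)*4 = 5 + 0*4 = 5 + 0 = 5)
B*z + 108 = 57*5 + 108 = 285 + 108 = 393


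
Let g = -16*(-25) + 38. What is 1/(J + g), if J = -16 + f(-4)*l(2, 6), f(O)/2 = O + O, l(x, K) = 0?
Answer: 1/422 ≈ 0.0023697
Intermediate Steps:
f(O) = 4*O (f(O) = 2*(O + O) = 2*(2*O) = 4*O)
J = -16 (J = -16 + (4*(-4))*0 = -16 - 16*0 = -16 + 0 = -16)
g = 438 (g = 400 + 38 = 438)
1/(J + g) = 1/(-16 + 438) = 1/422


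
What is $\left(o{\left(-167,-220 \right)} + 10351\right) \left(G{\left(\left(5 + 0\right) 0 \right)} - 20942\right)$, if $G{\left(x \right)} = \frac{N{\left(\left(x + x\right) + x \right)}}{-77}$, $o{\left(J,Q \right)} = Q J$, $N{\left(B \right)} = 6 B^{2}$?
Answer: $-986179722$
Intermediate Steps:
$o{\left(J,Q \right)} = J Q$
$G{\left(x \right)} = - \frac{54 x^{2}}{77}$ ($G{\left(x \right)} = \frac{6 \left(\left(x + x\right) + x\right)^{2}}{-77} = 6 \left(2 x + x\right)^{2} \left(- \frac{1}{77}\right) = 6 \left(3 x\right)^{2} \left(- \frac{1}{77}\right) = 6 \cdot 9 x^{2} \left(- \frac{1}{77}\right) = 54 x^{2} \left(- \frac{1}{77}\right) = - \frac{54 x^{2}}{77}$)
$\left(o{\left(-167,-220 \right)} + 10351\right) \left(G{\left(\left(5 + 0\right) 0 \right)} - 20942\right) = \left(\left(-167\right) \left(-220\right) + 10351\right) \left(- \frac{54 \left(\left(5 + 0\right) 0\right)^{2}}{77} - 20942\right) = \left(36740 + 10351\right) \left(- \frac{54 \left(5 \cdot 0\right)^{2}}{77} - 20942\right) = 47091 \left(- \frac{54 \cdot 0^{2}}{77} - 20942\right) = 47091 \left(\left(- \frac{54}{77}\right) 0 - 20942\right) = 47091 \left(0 - 20942\right) = 47091 \left(-20942\right) = -986179722$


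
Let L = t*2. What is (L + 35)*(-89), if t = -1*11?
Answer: -1157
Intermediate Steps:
t = -11
L = -22 (L = -11*2 = -22)
(L + 35)*(-89) = (-22 + 35)*(-89) = 13*(-89) = -1157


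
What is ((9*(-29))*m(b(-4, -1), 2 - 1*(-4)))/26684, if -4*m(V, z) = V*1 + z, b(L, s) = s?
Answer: 1305/106736 ≈ 0.012226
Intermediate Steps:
m(V, z) = -V/4 - z/4 (m(V, z) = -(V*1 + z)/4 = -(V + z)/4 = -V/4 - z/4)
((9*(-29))*m(b(-4, -1), 2 - 1*(-4)))/26684 = ((9*(-29))*(-¼*(-1) - (2 - 1*(-4))/4))/26684 = -261*(¼ - (2 + 4)/4)*(1/26684) = -261*(¼ - ¼*6)*(1/26684) = -261*(¼ - 3/2)*(1/26684) = -261*(-5/4)*(1/26684) = (1305/4)*(1/26684) = 1305/106736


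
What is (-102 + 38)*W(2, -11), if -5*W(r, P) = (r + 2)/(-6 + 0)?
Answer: -128/15 ≈ -8.5333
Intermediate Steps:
W(r, P) = 1/15 + r/30 (W(r, P) = -(r + 2)/(5*(-6 + 0)) = -(2 + r)/(5*(-6)) = -(2 + r)*(-1)/(5*6) = -(-⅓ - r/6)/5 = 1/15 + r/30)
(-102 + 38)*W(2, -11) = (-102 + 38)*(1/15 + (1/30)*2) = -64*(1/15 + 1/15) = -64*2/15 = -128/15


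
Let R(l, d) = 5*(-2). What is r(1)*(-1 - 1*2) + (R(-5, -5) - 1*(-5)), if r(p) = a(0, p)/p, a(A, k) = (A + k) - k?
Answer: -5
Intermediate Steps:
a(A, k) = A
R(l, d) = -10
r(p) = 0 (r(p) = 0/p = 0)
r(1)*(-1 - 1*2) + (R(-5, -5) - 1*(-5)) = 0*(-1 - 1*2) + (-10 - 1*(-5)) = 0*(-1 - 2) + (-10 + 5) = 0*(-3) - 5 = 0 - 5 = -5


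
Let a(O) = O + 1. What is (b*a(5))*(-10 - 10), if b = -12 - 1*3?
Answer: 1800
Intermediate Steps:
b = -15 (b = -12 - 3 = -15)
a(O) = 1 + O
(b*a(5))*(-10 - 10) = (-15*(1 + 5))*(-10 - 10) = -15*6*(-20) = -90*(-20) = 1800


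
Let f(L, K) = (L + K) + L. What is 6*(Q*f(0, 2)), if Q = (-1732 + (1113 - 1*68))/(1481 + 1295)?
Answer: -2061/694 ≈ -2.9697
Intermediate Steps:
f(L, K) = K + 2*L (f(L, K) = (K + L) + L = K + 2*L)
Q = -687/2776 (Q = (-1732 + (1113 - 68))/2776 = (-1732 + 1045)*(1/2776) = -687*1/2776 = -687/2776 ≈ -0.24748)
6*(Q*f(0, 2)) = 6*(-687*(2 + 2*0)/2776) = 6*(-687*(2 + 0)/2776) = 6*(-687/2776*2) = 6*(-687/1388) = -2061/694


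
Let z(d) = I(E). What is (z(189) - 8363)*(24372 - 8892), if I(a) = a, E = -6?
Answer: -129552120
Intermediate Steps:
z(d) = -6
(z(189) - 8363)*(24372 - 8892) = (-6 - 8363)*(24372 - 8892) = -8369*15480 = -129552120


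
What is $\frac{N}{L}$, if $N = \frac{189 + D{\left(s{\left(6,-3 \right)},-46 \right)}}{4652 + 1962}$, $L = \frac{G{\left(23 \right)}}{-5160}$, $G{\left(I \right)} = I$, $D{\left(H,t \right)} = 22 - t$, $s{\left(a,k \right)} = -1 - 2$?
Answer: $- \frac{663060}{76061} \approx -8.7175$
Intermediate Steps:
$s{\left(a,k \right)} = -3$
$L = - \frac{23}{5160}$ ($L = \frac{23}{-5160} = 23 \left(- \frac{1}{5160}\right) = - \frac{23}{5160} \approx -0.0044574$)
$N = \frac{257}{6614}$ ($N = \frac{189 + \left(22 - -46\right)}{4652 + 1962} = \frac{189 + \left(22 + 46\right)}{6614} = \left(189 + 68\right) \frac{1}{6614} = 257 \cdot \frac{1}{6614} = \frac{257}{6614} \approx 0.038857$)
$\frac{N}{L} = \frac{257}{6614 \left(- \frac{23}{5160}\right)} = \frac{257}{6614} \left(- \frac{5160}{23}\right) = - \frac{663060}{76061}$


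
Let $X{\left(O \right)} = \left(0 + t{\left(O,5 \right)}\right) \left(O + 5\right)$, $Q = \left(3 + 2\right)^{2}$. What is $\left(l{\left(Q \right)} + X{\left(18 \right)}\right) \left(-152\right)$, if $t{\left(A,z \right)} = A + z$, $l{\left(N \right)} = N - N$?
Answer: $-80408$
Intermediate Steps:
$Q = 25$ ($Q = 5^{2} = 25$)
$l{\left(N \right)} = 0$
$X{\left(O \right)} = \left(5 + O\right)^{2}$ ($X{\left(O \right)} = \left(0 + \left(O + 5\right)\right) \left(O + 5\right) = \left(0 + \left(5 + O\right)\right) \left(5 + O\right) = \left(5 + O\right) \left(5 + O\right) = \left(5 + O\right)^{2}$)
$\left(l{\left(Q \right)} + X{\left(18 \right)}\right) \left(-152\right) = \left(0 + \left(5 + 18\right)^{2}\right) \left(-152\right) = \left(0 + 23^{2}\right) \left(-152\right) = \left(0 + 529\right) \left(-152\right) = 529 \left(-152\right) = -80408$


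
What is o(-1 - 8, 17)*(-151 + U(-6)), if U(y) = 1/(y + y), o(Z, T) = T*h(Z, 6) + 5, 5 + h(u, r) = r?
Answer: -19943/6 ≈ -3323.8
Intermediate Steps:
h(u, r) = -5 + r
o(Z, T) = 5 + T (o(Z, T) = T*(-5 + 6) + 5 = T*1 + 5 = T + 5 = 5 + T)
U(y) = 1/(2*y)
o(-1 - 8, 17)*(-151 + U(-6)) = (5 + 17)*(-151 + (½)/(-6)) = 22*(-151 + (½)*(-⅙)) = 22*(-151 - 1/12) = 22*(-1813/12) = -19943/6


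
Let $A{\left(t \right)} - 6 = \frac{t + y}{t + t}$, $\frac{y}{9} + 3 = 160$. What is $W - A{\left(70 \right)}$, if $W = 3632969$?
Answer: $\frac{508613337}{140} \approx 3.633 \cdot 10^{6}$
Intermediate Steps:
$y = 1413$ ($y = -27 + 9 \cdot 160 = -27 + 1440 = 1413$)
$A{\left(t \right)} = 6 + \frac{1413 + t}{2 t}$ ($A{\left(t \right)} = 6 + \frac{t + 1413}{t + t} = 6 + \frac{1413 + t}{2 t}$)
$W - A{\left(70 \right)} = 3632969 - \frac{1413 + 13 \cdot 70}{2 \cdot 70} = 3632969 - \frac{1}{2} \cdot \frac{1}{70} \left(1413 + 910\right) = 3632969 - \frac{1}{2} \cdot \frac{1}{70} \cdot 2323 = 3632969 - \frac{2323}{140} = \frac{508613337}{140}$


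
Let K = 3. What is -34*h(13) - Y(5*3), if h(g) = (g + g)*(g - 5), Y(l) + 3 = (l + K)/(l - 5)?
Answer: -35354/5 ≈ -7070.8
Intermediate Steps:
Y(l) = -3 + (3 + l)/(-5 + l) (Y(l) = -3 + (l + 3)/(l - 5) = -3 + (3 + l)/(-5 + l))
h(g) = 2*g*(-5 + g) (h(g) = (2*g)*(-5 + g) = 2*g*(-5 + g))
-34*h(13) - Y(5*3) = -68*13*(-5 + 13) - 2*(9 - 5*3)/(-5 + 5*3) = -68*13*8 - 2*(9 - 1*15)/(-5 + 15) = -34*208 - 2*(9 - 15)/10 = -7072 - 2*(-6)/10 = -7072 - 1*(-6/5) = -7072 + 6/5 = -35354/5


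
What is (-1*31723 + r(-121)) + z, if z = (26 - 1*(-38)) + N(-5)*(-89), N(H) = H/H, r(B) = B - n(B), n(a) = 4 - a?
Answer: -31994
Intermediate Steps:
r(B) = -4 + 2*B (r(B) = B - (4 - B) = B + (-4 + B) = -4 + 2*B)
N(H) = 1
z = -25 (z = (26 - 1*(-38)) + 1*(-89) = (26 + 38) - 89 = 64 - 89 = -25)
(-1*31723 + r(-121)) + z = (-1*31723 + (-4 + 2*(-121))) - 25 = (-31723 + (-4 - 242)) - 25 = (-31723 - 246) - 25 = -31969 - 25 = -31994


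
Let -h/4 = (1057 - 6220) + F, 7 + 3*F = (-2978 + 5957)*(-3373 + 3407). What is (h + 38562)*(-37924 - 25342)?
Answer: 14391370084/3 ≈ 4.7971e+9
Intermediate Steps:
F = 101279/3 (F = -7/3 + ((-2978 + 5957)*(-3373 + 3407))/3 = -7/3 + (2979*34)/3 = -7/3 + (⅓)*101286 = -7/3 + 33762 = 101279/3 ≈ 33760.)
h = -343160/3 (h = -4*((1057 - 6220) + 101279/3) = -4*(-5163 + 101279/3) = -4*85790/3 = -343160/3 ≈ -1.1439e+5)
(h + 38562)*(-37924 - 25342) = (-343160/3 + 38562)*(-37924 - 25342) = -227474/3*(-63266) = 14391370084/3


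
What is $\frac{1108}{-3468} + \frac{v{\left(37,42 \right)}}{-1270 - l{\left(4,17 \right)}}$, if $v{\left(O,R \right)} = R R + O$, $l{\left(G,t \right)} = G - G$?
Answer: $- \frac{1913257}{1101090} \approx -1.7376$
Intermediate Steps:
$l{\left(G,t \right)} = 0$
$v{\left(O,R \right)} = O + R^{2}$ ($v{\left(O,R \right)} = R^{2} + O = O + R^{2}$)
$\frac{1108}{-3468} + \frac{v{\left(37,42 \right)}}{-1270 - l{\left(4,17 \right)}} = \frac{1108}{-3468} + \frac{37 + 42^{2}}{-1270 - 0} = 1108 \left(- \frac{1}{3468}\right) + \frac{37 + 1764}{-1270 + 0} = - \frac{277}{867} + \frac{1801}{-1270} = - \frac{277}{867} + 1801 \left(- \frac{1}{1270}\right) = - \frac{277}{867} - \frac{1801}{1270} = - \frac{1913257}{1101090}$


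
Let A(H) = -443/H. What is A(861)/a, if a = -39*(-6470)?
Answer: -443/217256130 ≈ -2.0391e-6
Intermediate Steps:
a = 252330
A(861)/a = -443/861/252330 = -443*1/861*(1/252330) = -443/861*1/252330 = -443/217256130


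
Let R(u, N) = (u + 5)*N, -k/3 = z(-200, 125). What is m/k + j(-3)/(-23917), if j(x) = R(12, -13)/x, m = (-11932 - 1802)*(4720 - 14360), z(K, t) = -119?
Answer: 452358480803/1219767 ≈ 3.7086e+5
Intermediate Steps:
m = 132395760 (m = -13734*(-9640) = 132395760)
k = 357 (k = -3*(-119) = 357)
R(u, N) = N*(5 + u) (R(u, N) = (5 + u)*N = N*(5 + u))
j(x) = -221/x (j(x) = (-13*(5 + 12))/x = (-13*17)/x = -221/x)
m/k + j(-3)/(-23917) = 132395760/357 - 221/(-3)/(-23917) = 132395760*(1/357) - 221*(-⅓)*(-1/23917) = 6304560/17 + (221/3)*(-1/23917) = 6304560/17 - 221/71751 = 452358480803/1219767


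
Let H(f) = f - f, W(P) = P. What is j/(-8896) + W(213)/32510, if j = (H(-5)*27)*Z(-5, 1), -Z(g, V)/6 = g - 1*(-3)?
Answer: 213/32510 ≈ 0.0065518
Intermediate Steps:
Z(g, V) = -18 - 6*g (Z(g, V) = -6*(g - 1*(-3)) = -6*(g + 3) = -6*(3 + g) = -18 - 6*g)
H(f) = 0
j = 0 (j = (0*27)*(-18 - 6*(-5)) = 0*(-18 + 30) = 0*12 = 0)
j/(-8896) + W(213)/32510 = 0/(-8896) + 213/32510 = 0*(-1/8896) + 213*(1/32510) = 0 + 213/32510 = 213/32510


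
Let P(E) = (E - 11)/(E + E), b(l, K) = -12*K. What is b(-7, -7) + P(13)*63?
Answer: 1155/13 ≈ 88.846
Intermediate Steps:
P(E) = (-11 + E)/(2*E) (P(E) = (-11 + E)/((2*E)) = (-11 + E)*(1/(2*E)) = (-11 + E)/(2*E))
b(-7, -7) + P(13)*63 = -12*(-7) + ((1/2)*(-11 + 13)/13)*63 = 84 + ((1/2)*(1/13)*2)*63 = 84 + (1/13)*63 = 84 + 63/13 = 1155/13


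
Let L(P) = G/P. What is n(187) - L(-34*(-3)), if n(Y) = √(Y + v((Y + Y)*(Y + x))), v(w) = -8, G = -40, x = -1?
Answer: 20/51 + √179 ≈ 13.771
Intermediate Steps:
L(P) = -40/P
n(Y) = √(-8 + Y) (n(Y) = √(Y - 8) = √(-8 + Y))
n(187) - L(-34*(-3)) = √(-8 + 187) - (-40)/((-34*(-3))) = √179 - (-40)/102 = √179 - 1*(-20/51) = √179 + 20/51 = 20/51 + √179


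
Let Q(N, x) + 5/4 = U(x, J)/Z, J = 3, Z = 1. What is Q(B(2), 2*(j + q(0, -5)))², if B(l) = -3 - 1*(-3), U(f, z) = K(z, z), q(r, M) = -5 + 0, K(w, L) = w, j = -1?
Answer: 49/16 ≈ 3.0625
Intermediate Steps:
q(r, M) = -5
U(f, z) = z
B(l) = 0 (B(l) = -3 + 3 = 0)
Q(N, x) = 7/4 (Q(N, x) = -5/4 + 3/1 = -5/4 + 3*1 = -5/4 + 3 = 7/4)
Q(B(2), 2*(j + q(0, -5)))² = (7/4)² = 49/16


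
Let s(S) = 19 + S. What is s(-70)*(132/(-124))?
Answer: 1683/31 ≈ 54.290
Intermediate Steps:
s(-70)*(132/(-124)) = (19 - 70)*(132/(-124)) = -6732*(-1)/124 = -51*(-33/31) = 1683/31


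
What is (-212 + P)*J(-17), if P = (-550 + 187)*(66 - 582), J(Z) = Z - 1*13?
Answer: -5612880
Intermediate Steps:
J(Z) = -13 + Z (J(Z) = Z - 13 = -13 + Z)
P = 187308 (P = -363*(-516) = 187308)
(-212 + P)*J(-17) = (-212 + 187308)*(-13 - 17) = 187096*(-30) = -5612880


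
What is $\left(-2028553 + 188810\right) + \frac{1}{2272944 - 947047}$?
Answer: $- \frac{2439309724470}{1325897} \approx -1.8397 \cdot 10^{6}$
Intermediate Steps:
$\left(-2028553 + 188810\right) + \frac{1}{2272944 - 947047} = -1839743 + \frac{1}{1325897} = - \frac{2439309724470}{1325897}$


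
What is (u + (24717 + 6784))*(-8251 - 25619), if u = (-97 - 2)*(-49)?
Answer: -1231242240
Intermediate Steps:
u = 4851 (u = -99*(-49) = 4851)
(u + (24717 + 6784))*(-8251 - 25619) = (4851 + (24717 + 6784))*(-8251 - 25619) = (4851 + 31501)*(-33870) = 36352*(-33870) = -1231242240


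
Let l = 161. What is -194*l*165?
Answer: -5153610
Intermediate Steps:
-194*l*165 = -194*161*165 = -31234*165 = -5153610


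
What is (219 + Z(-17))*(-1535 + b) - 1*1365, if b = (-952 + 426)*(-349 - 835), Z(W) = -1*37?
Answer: 113065953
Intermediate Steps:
Z(W) = -37
b = 622784 (b = -526*(-1184) = 622784)
(219 + Z(-17))*(-1535 + b) - 1*1365 = (219 - 37)*(-1535 + 622784) - 1*1365 = 182*621249 - 1365 = 113067318 - 1365 = 113065953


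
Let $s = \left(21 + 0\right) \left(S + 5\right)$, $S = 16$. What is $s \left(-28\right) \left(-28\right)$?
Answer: $345744$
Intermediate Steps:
$s = 441$ ($s = \left(21 + 0\right) \left(16 + 5\right) = 21 \cdot 21 = 441$)
$s \left(-28\right) \left(-28\right) = 441 \left(-28\right) \left(-28\right) = \left(-12348\right) \left(-28\right) = 345744$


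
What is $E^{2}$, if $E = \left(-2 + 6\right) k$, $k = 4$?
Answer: $256$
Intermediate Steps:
$E = 16$ ($E = \left(-2 + 6\right) 4 = 4 \cdot 4 = 16$)
$E^{2} = 16^{2} = 256$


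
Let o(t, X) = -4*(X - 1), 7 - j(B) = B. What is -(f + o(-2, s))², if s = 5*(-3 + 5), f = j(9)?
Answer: -1444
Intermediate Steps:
j(B) = 7 - B
f = -2 (f = 7 - 1*9 = 7 - 9 = -2)
s = 10 (s = 5*2 = 10)
o(t, X) = 4 - 4*X (o(t, X) = -4*(-1 + X) = 4 - 4*X)
-(f + o(-2, s))² = -(-2 + (4 - 4*10))² = -(-2 + (4 - 40))² = -(-2 - 36)² = -1*(-38)² = -1*1444 = -1444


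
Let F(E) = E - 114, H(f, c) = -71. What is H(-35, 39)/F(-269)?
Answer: 71/383 ≈ 0.18538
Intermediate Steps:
F(E) = -114 + E
H(-35, 39)/F(-269) = -71/(-114 - 269) = -71/(-383) = -71*(-1/383) = 71/383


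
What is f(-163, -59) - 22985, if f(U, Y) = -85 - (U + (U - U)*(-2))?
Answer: -22907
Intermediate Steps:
f(U, Y) = -85 - U (f(U, Y) = -85 - (U + 0*(-2)) = -85 - (U + 0) = -85 - U)
f(-163, -59) - 22985 = (-85 - 1*(-163)) - 22985 = (-85 + 163) - 22985 = 78 - 22985 = -22907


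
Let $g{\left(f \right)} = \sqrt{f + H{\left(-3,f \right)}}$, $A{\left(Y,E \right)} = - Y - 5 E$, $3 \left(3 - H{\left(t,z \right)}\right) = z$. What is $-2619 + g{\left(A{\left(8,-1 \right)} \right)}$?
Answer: $-2618$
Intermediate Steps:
$H{\left(t,z \right)} = 3 - \frac{z}{3}$
$g{\left(f \right)} = \sqrt{3 + \frac{2 f}{3}}$ ($g{\left(f \right)} = \sqrt{f - \left(-3 + \frac{f}{3}\right)} = \sqrt{3 + \frac{2 f}{3}}$)
$-2619 + g{\left(A{\left(8,-1 \right)} \right)} = -2619 + \frac{\sqrt{27 + 6 \left(\left(-1\right) 8 - -5\right)}}{3} = -2619 + \frac{\sqrt{27 + 6 \left(-8 + 5\right)}}{3} = -2619 + \frac{\sqrt{27 + 6 \left(-3\right)}}{3} = -2619 + \frac{\sqrt{27 - 18}}{3} = -2619 + \frac{\sqrt{9}}{3} = -2619 + \frac{1}{3} \cdot 3 = -2619 + 1 = -2618$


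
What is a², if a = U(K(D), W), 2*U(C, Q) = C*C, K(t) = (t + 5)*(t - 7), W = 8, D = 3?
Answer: 262144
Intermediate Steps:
K(t) = (-7 + t)*(5 + t) (K(t) = (5 + t)*(-7 + t) = (-7 + t)*(5 + t))
U(C, Q) = C²/2 (U(C, Q) = (C*C)/2 = C²/2)
a = 512 (a = (-35 + 3² - 2*3)²/2 = (-35 + 9 - 6)²/2 = (½)*(-32)² = (½)*1024 = 512)
a² = 512² = 262144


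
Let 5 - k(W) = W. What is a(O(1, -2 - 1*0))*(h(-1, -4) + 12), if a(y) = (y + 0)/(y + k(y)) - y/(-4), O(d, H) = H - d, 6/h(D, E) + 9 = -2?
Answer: -1701/110 ≈ -15.464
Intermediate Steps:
h(D, E) = -6/11 (h(D, E) = 6/(-9 - 2) = 6/(-11) = 6*(-1/11) = -6/11)
k(W) = 5 - W
a(y) = 9*y/20 (a(y) = (y + 0)/(y + (5 - y)) - y/(-4) = y/5 - y*(-1)/4 = y*(⅕) - (-1)*y/4 = y/5 + y/4 = 9*y/20)
a(O(1, -2 - 1*0))*(h(-1, -4) + 12) = (9*((-2 - 1*0) - 1*1)/20)*(-6/11 + 12) = (9*((-2 + 0) - 1)/20)*(126/11) = (9*(-2 - 1)/20)*(126/11) = ((9/20)*(-3))*(126/11) = -27/20*126/11 = -1701/110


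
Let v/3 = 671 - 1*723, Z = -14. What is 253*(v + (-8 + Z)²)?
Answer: 82984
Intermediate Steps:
v = -156 (v = 3*(671 - 1*723) = 3*(671 - 723) = 3*(-52) = -156)
253*(v + (-8 + Z)²) = 253*(-156 + (-8 - 14)²) = 253*(-156 + (-22)²) = 253*(-156 + 484) = 253*328 = 82984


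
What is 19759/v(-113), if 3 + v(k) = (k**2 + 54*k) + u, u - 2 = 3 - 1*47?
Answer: 19759/6622 ≈ 2.9838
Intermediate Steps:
u = -42 (u = 2 + (3 - 1*47) = 2 + (3 - 47) = 2 - 44 = -42)
v(k) = -45 + k**2 + 54*k (v(k) = -3 + ((k**2 + 54*k) - 42) = -3 + (-42 + k**2 + 54*k) = -45 + k**2 + 54*k)
19759/v(-113) = 19759/(-45 + (-113)**2 + 54*(-113)) = 19759/(-45 + 12769 - 6102) = 19759/6622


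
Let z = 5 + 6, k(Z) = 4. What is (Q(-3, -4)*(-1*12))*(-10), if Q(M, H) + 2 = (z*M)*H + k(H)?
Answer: 16080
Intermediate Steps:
z = 11
Q(M, H) = 2 + 11*H*M (Q(M, H) = -2 + ((11*M)*H + 4) = -2 + (11*H*M + 4) = -2 + (4 + 11*H*M) = 2 + 11*H*M)
(Q(-3, -4)*(-1*12))*(-10) = ((2 + 11*(-4)*(-3))*(-1*12))*(-10) = ((2 + 132)*(-12))*(-10) = (134*(-12))*(-10) = -1608*(-10) = 16080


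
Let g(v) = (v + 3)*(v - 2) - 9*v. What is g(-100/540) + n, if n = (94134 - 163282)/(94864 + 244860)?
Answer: -290241662/61914699 ≈ -4.6878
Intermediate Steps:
g(v) = -9*v + (-2 + v)*(3 + v) (g(v) = (3 + v)*(-2 + v) - 9*v = (-2 + v)*(3 + v) - 9*v = -9*v + (-2 + v)*(3 + v))
n = -17287/84931 (n = -69148/339724 = -69148*1/339724 = -17287/84931 ≈ -0.20354)
g(-100/540) + n = (-6 + (-100/540)² - (-800)/540) - 17287/84931 = (-6 + (-100*1/540)² - (-800)/540) - 17287/84931 = (-6 + (-5/27)² - 8*(-5/27)) - 17287/84931 = (-6 + 25/729 + 40/27) - 17287/84931 = -3269/729 - 17287/84931 = -290241662/61914699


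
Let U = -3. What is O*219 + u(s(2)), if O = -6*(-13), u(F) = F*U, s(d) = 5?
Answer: 17067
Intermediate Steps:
u(F) = -3*F (u(F) = F*(-3) = -3*F)
O = 78
O*219 + u(s(2)) = 78*219 - 3*5 = 17082 - 15 = 17067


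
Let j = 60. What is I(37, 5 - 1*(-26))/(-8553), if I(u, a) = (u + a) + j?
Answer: -128/8553 ≈ -0.014966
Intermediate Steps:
I(u, a) = 60 + a + u (I(u, a) = (u + a) + 60 = (a + u) + 60 = 60 + a + u)
I(37, 5 - 1*(-26))/(-8553) = (60 + (5 - 1*(-26)) + 37)/(-8553) = (60 + (5 + 26) + 37)*(-1/8553) = (60 + 31 + 37)*(-1/8553) = 128*(-1/8553) = -128/8553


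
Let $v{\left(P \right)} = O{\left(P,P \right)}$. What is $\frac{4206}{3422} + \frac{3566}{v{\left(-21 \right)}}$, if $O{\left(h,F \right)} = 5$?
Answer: $\frac{6111941}{8555} \approx 714.43$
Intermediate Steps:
$v{\left(P \right)} = 5$
$\frac{4206}{3422} + \frac{3566}{v{\left(-21 \right)}} = \frac{4206}{3422} + \frac{3566}{5} = 4206 \cdot \frac{1}{3422} + 3566 \cdot \frac{1}{5} = \frac{2103}{1711} + \frac{3566}{5} = \frac{6111941}{8555}$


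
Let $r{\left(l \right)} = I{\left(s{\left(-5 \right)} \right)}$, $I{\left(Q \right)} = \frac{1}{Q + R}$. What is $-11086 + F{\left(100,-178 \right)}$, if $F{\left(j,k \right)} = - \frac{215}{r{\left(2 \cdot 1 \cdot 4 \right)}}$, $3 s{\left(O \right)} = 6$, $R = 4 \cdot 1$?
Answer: $-12376$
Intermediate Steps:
$R = 4$
$s{\left(O \right)} = 2$ ($s{\left(O \right)} = \frac{1}{3} \cdot 6 = 2$)
$I{\left(Q \right)} = \frac{1}{4 + Q}$ ($I{\left(Q \right)} = \frac{1}{Q + 4} = \frac{1}{4 + Q}$)
$r{\left(l \right)} = \frac{1}{6}$ ($r{\left(l \right)} = \frac{1}{4 + 2} = \frac{1}{6}$)
$F{\left(j,k \right)} = -1290$ ($F{\left(j,k \right)} = - 215 \frac{1}{\frac{1}{6}} = \left(-215\right) 6 = -1290$)
$-11086 + F{\left(100,-178 \right)} = -11086 - 1290 = -12376$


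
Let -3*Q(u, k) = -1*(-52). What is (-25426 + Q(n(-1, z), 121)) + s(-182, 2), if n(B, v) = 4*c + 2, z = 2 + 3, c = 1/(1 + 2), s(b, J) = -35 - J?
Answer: -76441/3 ≈ -25480.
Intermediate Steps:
c = ⅓ (c = 1/3 = ⅓ ≈ 0.33333)
z = 5
n(B, v) = 10/3 (n(B, v) = 4*(⅓) + 2 = 4/3 + 2 = 10/3)
Q(u, k) = -52/3 (Q(u, k) = -(-1)*(-52)/3 = -⅓*52 = -52/3)
(-25426 + Q(n(-1, z), 121)) + s(-182, 2) = (-25426 - 52/3) + (-35 - 1*2) = -76330/3 + (-35 - 2) = -76330/3 - 37 = -76441/3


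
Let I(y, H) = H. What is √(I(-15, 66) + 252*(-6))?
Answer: I*√1446 ≈ 38.026*I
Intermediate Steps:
√(I(-15, 66) + 252*(-6)) = √(66 + 252*(-6)) = √(66 - 1512) = √(-1446) = I*√1446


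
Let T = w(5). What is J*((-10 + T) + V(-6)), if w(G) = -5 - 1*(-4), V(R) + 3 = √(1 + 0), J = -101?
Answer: 1313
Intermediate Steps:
V(R) = -2 (V(R) = -3 + √(1 + 0) = -3 + √1 = -3 + 1 = -2)
w(G) = -1 (w(G) = -5 + 4 = -1)
T = -1
J*((-10 + T) + V(-6)) = -101*((-10 - 1) - 2) = -101*(-11 - 2) = -101*(-13) = 1313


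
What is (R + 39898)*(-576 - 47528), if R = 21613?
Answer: -2958925144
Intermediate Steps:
(R + 39898)*(-576 - 47528) = (21613 + 39898)*(-576 - 47528) = 61511*(-48104) = -2958925144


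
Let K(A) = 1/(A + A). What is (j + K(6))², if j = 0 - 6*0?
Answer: 1/144 ≈ 0.0069444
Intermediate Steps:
K(A) = 1/(2*A)
j = 0 (j = 0 + 0 = 0)
(j + K(6))² = (0 + (½)/6)² = (0 + (½)*(⅙))² = (0 + 1/12)² = (1/12)² = 1/144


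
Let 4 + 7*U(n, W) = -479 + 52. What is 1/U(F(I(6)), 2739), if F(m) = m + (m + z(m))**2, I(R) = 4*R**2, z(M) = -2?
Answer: -7/431 ≈ -0.016241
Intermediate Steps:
F(m) = m + (-2 + m)**2 (F(m) = m + (m - 2)**2 = m + (-2 + m)**2)
U(n, W) = -431/7 (U(n, W) = -4/7 + (-479 + 52)/7 = -4/7 + (1/7)*(-427) = -4/7 - 61 = -431/7)
1/U(F(I(6)), 2739) = 1/(-431/7) = -7/431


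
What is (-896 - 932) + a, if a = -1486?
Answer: -3314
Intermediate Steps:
(-896 - 932) + a = (-896 - 932) - 1486 = -1828 - 1486 = -3314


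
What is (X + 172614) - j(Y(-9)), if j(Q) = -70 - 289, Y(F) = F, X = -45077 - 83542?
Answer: 44354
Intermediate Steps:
X = -128619
j(Q) = -359
(X + 172614) - j(Y(-9)) = (-128619 + 172614) - 1*(-359) = 43995 + 359 = 44354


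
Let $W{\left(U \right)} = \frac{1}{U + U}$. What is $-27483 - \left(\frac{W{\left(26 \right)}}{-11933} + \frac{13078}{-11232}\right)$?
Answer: $- \frac{1841715222629}{67015728} \approx -27482.0$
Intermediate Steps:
$W{\left(U \right)} = \frac{1}{2 U}$
$-27483 - \left(\frac{W{\left(26 \right)}}{-11933} + \frac{13078}{-11232}\right) = -27483 - \left(\frac{\frac{1}{2} \cdot \frac{1}{26}}{-11933} + \frac{13078}{-11232}\right) = -27483 - \left(\frac{1}{2} \cdot \frac{1}{26} \left(- \frac{1}{11933}\right) + 13078 \left(- \frac{1}{11232}\right)\right) = -27483 - \left(\frac{1}{52} \left(- \frac{1}{11933}\right) - \frac{503}{432}\right) = -27483 - \left(- \frac{1}{620516} - \frac{503}{432}\right) = -27483 - - \frac{78029995}{67015728} = -27483 + \frac{78029995}{67015728} = - \frac{1841715222629}{67015728}$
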